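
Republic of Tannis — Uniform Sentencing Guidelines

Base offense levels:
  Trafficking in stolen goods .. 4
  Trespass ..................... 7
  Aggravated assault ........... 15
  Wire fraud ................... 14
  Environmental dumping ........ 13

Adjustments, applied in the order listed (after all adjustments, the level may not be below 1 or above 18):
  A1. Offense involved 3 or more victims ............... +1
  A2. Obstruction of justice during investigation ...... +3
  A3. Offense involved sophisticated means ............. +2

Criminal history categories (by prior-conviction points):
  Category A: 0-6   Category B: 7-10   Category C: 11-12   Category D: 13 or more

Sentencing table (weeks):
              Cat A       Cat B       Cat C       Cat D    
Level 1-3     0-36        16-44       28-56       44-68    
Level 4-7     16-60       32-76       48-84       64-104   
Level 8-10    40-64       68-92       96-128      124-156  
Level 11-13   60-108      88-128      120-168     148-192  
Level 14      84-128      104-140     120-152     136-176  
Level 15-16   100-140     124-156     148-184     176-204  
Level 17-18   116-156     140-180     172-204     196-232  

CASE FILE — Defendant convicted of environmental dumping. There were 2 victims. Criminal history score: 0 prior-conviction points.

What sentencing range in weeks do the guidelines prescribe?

Base offense level for environmental dumping: 13.
Final offense level: 13.
Criminal history: 0 prior points → Category A (0-6).
Level 13 falls in the 11-13 band.
Grid: Level 11-13 × Category A = 60-108 weeks.

60-108 weeks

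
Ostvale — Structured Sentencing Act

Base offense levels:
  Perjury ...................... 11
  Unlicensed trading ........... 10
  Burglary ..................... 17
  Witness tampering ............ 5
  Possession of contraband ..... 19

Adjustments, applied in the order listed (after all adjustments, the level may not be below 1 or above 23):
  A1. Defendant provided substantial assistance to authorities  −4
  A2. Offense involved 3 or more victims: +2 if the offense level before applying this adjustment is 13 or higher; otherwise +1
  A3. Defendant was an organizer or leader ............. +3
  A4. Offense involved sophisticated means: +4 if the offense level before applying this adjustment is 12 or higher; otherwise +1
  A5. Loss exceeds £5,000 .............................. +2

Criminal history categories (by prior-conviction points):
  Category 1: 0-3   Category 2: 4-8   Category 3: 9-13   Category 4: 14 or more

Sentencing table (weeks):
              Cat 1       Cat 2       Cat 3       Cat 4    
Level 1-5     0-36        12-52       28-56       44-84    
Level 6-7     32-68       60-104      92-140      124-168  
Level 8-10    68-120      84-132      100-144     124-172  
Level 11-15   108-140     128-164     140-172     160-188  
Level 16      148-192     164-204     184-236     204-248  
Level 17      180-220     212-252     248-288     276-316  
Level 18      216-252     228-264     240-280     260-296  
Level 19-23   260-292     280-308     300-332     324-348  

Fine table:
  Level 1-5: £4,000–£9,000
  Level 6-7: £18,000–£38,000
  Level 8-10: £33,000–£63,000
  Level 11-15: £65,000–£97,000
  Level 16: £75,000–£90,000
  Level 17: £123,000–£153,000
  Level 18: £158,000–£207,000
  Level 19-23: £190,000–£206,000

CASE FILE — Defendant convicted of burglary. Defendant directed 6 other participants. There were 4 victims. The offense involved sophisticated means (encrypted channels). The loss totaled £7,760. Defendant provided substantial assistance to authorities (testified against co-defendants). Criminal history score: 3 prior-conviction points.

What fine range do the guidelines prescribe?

Base offense level for burglary: 17.
A1 applies: 17 − 4 = 13.
A2 applies (level before this adjustment is 13 ≥ 13, so +2): 13 + 2 = 15.
A3 applies: 15 + 3 = 18.
A4 applies (level before this adjustment is 18 ≥ 12, so +4): 18 + 4 = 22.
A5 applies: 22 + 2 = 24.
Level 24 exceeds the maximum of 23; capped at 23.
Final offense level: 23.
Level 23 falls in the 19-23 band.
Fine table: Level 19-23 → £190,000–£206,000.

£190,000–£206,000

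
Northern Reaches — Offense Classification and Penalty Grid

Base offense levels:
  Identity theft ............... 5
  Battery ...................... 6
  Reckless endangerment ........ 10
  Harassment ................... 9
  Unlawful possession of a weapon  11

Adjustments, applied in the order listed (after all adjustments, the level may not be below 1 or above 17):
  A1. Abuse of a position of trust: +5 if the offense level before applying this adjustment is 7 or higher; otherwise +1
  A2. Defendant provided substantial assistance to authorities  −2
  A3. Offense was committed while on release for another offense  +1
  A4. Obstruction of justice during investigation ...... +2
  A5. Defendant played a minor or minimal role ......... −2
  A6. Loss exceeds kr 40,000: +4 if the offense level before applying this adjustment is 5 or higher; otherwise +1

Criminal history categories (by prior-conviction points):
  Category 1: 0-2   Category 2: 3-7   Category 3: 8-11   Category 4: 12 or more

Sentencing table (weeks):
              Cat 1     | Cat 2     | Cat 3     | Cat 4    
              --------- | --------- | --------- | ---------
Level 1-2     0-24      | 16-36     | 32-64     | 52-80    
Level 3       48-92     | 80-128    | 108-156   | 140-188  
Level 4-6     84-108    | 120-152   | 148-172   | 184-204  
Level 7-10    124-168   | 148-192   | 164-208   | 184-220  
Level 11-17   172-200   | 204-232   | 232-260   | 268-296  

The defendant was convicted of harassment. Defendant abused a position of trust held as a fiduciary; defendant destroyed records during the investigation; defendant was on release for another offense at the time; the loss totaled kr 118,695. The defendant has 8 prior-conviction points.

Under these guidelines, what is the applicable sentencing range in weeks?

232-260 weeks

Base offense level for harassment: 9.
A1 applies (level before this adjustment is 9 ≥ 7, so +5): 9 + 5 = 14.
A2 does not apply.
A3 applies: 14 + 1 = 15.
A4 applies: 15 + 2 = 17.
A6 applies (level before this adjustment is 17 ≥ 5, so +4): 17 + 4 = 21.
Level 21 exceeds the maximum of 17; capped at 17.
Final offense level: 17.
Criminal history: 8 prior points → Category 3 (8-11).
Level 17 falls in the 11-17 band.
Grid: Level 11-17 × Category 3 = 232-260 weeks.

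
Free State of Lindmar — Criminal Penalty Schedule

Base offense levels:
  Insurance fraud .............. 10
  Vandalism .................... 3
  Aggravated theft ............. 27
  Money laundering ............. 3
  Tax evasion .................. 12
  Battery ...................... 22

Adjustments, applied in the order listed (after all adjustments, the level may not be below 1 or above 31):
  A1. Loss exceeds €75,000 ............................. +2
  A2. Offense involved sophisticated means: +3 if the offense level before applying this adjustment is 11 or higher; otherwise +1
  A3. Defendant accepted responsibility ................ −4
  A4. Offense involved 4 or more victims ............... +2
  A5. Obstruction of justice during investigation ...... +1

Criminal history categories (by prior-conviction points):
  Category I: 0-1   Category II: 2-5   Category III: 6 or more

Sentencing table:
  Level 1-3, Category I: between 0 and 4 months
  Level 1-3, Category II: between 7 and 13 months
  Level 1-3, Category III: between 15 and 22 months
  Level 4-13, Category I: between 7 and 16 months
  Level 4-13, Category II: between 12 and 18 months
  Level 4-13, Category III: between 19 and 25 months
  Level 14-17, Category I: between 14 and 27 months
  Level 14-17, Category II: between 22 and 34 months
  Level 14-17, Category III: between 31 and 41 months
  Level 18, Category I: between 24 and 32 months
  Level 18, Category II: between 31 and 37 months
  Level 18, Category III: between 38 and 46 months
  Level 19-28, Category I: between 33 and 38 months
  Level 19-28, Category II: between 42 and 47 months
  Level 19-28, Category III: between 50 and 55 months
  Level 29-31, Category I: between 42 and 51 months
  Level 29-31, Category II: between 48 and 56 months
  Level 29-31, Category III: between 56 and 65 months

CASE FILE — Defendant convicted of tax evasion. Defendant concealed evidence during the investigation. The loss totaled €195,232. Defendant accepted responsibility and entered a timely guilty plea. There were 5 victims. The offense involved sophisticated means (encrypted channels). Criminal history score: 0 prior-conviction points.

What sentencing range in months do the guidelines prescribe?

Base offense level for tax evasion: 12.
A1 applies: 12 + 2 = 14.
A2 applies (level before this adjustment is 14 ≥ 11, so +3): 14 + 3 = 17.
A3 applies: 17 − 4 = 13.
A4 applies: 13 + 2 = 15.
A5 applies: 15 + 1 = 16.
Final offense level: 16.
Criminal history: 0 prior points → Category I (0-1).
Level 16 falls in the 14-17 band.
Grid: Level 14-17 × Category I = 14-27 months.

14-27 months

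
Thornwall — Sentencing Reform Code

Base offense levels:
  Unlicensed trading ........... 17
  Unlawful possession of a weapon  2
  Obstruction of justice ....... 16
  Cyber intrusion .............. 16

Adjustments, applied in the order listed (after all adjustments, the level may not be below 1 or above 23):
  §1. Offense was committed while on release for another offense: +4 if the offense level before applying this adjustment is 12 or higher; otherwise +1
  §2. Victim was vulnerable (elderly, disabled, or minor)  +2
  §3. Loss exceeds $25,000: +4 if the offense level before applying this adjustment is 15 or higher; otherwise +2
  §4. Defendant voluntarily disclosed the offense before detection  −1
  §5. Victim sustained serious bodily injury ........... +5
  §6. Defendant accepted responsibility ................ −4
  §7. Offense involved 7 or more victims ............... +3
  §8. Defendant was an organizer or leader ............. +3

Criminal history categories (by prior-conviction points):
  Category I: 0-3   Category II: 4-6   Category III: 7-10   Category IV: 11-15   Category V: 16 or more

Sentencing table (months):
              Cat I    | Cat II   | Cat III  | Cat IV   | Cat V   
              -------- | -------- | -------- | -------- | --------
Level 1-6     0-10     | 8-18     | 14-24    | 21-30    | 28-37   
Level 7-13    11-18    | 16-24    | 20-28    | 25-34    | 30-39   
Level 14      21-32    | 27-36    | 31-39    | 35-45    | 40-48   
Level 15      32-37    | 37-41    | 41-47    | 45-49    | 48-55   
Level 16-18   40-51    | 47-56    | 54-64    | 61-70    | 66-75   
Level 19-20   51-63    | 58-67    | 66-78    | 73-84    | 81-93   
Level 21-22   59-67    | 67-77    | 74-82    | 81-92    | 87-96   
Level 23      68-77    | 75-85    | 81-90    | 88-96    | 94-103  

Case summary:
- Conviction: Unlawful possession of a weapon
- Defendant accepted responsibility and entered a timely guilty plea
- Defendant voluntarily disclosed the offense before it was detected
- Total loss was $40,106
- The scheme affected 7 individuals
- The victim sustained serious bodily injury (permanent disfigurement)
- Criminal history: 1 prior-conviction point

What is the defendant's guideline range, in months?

11-18 months

Base offense level for unlawful possession of a weapon: 2.
§1 does not apply.
§3 applies (level before this adjustment is 2 < 15, so +2): 2 + 2 = 4.
§4 applies: 4 − 1 = 3.
§5 applies: 3 + 5 = 8.
§6 applies: 8 − 4 = 4.
§7 applies: 4 + 3 = 7.
Final offense level: 7.
Criminal history: 1 prior point → Category I (0-3).
Level 7 falls in the 7-13 band.
Grid: Level 7-13 × Category I = 11-18 months.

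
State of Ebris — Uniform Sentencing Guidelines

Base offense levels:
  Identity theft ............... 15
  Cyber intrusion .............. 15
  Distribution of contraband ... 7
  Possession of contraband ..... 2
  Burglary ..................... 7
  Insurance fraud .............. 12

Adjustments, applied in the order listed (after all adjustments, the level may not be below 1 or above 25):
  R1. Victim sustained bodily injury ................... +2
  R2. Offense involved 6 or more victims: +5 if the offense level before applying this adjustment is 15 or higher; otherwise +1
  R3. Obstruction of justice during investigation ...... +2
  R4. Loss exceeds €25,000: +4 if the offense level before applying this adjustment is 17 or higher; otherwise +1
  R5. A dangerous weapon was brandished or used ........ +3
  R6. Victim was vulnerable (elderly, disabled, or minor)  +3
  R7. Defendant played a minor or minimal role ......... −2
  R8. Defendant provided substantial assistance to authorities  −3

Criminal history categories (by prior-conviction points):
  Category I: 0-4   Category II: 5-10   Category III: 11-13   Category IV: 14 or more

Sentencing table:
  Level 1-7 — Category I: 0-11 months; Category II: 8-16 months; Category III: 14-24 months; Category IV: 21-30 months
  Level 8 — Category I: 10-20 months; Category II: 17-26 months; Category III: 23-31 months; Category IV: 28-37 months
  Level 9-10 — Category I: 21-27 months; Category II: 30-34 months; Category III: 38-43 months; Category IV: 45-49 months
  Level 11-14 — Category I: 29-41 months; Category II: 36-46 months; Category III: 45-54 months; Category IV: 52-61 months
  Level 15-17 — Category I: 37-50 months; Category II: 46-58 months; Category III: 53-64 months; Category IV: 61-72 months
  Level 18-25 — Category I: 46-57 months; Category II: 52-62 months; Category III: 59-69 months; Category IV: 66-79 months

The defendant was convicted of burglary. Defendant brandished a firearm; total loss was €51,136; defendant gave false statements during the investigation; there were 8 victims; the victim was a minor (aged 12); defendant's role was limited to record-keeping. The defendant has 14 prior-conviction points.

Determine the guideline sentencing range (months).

61-72 months

Base offense level for burglary: 7.
R2 applies (level before this adjustment is 7 < 15, so +1): 7 + 1 = 8.
R3 applies: 8 + 2 = 10.
R4 applies (level before this adjustment is 10 < 17, so +1): 10 + 1 = 11.
R5 applies: 11 + 3 = 14.
R6 applies: 14 + 3 = 17.
R7 applies: 17 − 2 = 15.
R8 does not apply.
Final offense level: 15.
Criminal history: 14 prior points → Category IV (14+).
Level 15 falls in the 15-17 band.
Grid: Level 15-17 × Category IV = 61-72 months.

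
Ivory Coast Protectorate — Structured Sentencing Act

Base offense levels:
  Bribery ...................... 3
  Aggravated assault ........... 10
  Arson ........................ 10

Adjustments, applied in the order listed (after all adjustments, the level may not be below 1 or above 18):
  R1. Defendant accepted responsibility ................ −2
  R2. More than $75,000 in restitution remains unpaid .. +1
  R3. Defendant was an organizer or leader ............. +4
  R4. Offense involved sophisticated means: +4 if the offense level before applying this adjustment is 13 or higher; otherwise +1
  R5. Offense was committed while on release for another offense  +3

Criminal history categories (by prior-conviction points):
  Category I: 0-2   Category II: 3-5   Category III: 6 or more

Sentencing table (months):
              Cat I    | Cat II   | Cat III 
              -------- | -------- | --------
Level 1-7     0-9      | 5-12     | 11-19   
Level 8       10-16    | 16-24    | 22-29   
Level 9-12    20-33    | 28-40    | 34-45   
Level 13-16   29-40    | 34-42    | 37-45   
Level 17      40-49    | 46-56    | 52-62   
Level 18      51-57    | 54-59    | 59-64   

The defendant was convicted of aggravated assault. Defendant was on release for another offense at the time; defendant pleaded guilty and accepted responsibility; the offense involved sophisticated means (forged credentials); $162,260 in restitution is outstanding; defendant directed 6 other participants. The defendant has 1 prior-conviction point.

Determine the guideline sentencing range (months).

51-57 months

Base offense level for aggravated assault: 10.
R1 applies: 10 − 2 = 8.
R2 applies: 8 + 1 = 9.
R3 applies: 9 + 4 = 13.
R4 applies (level before this adjustment is 13 ≥ 13, so +4): 13 + 4 = 17.
R5 applies: 17 + 3 = 20.
Level 20 exceeds the maximum of 18; capped at 18.
Final offense level: 18.
Criminal history: 1 prior point → Category I (0-2).
Level 18 falls in the 18 band.
Grid: Level 18 × Category I = 51-57 months.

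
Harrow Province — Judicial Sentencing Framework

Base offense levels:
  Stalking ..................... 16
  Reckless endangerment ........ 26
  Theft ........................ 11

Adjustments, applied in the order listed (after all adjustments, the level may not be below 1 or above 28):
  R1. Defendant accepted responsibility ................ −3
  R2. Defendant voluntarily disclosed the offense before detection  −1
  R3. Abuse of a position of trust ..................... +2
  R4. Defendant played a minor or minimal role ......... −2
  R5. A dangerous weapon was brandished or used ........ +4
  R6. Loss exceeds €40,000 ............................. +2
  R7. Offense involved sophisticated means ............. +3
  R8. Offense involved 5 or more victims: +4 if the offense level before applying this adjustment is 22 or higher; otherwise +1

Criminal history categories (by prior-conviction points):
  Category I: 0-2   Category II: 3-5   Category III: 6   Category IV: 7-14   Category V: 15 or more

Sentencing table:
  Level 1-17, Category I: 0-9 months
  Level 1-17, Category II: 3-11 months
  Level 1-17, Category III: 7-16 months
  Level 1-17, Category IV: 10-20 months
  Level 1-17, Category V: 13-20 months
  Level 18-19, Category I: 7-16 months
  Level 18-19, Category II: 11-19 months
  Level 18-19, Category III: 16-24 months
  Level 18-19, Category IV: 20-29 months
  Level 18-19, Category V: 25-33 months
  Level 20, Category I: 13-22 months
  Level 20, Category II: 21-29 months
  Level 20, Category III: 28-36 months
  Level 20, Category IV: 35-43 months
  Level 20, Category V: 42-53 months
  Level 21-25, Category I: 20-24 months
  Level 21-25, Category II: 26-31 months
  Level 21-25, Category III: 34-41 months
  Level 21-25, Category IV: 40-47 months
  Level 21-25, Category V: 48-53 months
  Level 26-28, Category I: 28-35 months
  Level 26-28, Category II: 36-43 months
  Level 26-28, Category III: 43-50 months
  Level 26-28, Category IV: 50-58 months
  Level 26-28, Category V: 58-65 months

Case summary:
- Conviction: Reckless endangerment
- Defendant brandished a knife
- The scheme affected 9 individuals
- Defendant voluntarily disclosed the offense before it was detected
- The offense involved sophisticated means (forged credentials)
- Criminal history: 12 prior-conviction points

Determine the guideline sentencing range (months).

Base offense level for reckless endangerment: 26.
R2 applies: 26 − 1 = 25.
R5 applies: 25 + 4 = 29.
R6 does not apply.
R7 applies: 29 + 3 = 32.
R8 applies (level before this adjustment is 32 ≥ 22, so +4): 32 + 4 = 36.
Level 36 exceeds the maximum of 28; capped at 28.
Final offense level: 28.
Criminal history: 12 prior points → Category IV (7-14).
Level 28 falls in the 26-28 band.
Grid: Level 26-28 × Category IV = 50-58 months.

50-58 months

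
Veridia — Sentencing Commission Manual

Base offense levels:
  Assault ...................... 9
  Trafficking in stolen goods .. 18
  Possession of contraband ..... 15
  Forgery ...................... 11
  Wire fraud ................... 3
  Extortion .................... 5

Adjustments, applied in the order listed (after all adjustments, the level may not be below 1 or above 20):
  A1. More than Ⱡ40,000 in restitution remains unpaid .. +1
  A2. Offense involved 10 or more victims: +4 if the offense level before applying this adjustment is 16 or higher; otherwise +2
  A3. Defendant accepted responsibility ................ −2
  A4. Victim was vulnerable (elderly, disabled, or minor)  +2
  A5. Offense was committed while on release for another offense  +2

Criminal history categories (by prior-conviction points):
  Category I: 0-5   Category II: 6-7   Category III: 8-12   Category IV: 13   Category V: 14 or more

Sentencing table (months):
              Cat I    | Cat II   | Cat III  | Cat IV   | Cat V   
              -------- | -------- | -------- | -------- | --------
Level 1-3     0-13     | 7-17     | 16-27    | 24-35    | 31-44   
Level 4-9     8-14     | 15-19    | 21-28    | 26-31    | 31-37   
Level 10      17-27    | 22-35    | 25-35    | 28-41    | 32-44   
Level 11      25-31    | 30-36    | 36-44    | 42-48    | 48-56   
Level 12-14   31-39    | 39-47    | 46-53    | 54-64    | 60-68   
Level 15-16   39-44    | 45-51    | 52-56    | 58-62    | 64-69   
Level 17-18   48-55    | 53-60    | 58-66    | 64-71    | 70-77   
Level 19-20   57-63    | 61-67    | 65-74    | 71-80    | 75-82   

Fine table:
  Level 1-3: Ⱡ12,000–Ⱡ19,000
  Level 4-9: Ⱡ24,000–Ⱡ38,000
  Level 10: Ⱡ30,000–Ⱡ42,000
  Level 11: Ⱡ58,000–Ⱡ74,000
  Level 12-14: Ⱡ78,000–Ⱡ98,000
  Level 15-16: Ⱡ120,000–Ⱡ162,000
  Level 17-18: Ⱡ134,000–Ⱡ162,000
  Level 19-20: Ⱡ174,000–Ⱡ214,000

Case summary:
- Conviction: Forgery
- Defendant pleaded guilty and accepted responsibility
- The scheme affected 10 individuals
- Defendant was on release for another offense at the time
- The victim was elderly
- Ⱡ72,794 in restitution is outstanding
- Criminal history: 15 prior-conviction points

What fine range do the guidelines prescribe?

Ⱡ120,000–Ⱡ162,000

Base offense level for forgery: 11.
A1 applies: 11 + 1 = 12.
A2 applies (level before this adjustment is 12 < 16, so +2): 12 + 2 = 14.
A3 applies: 14 − 2 = 12.
A4 applies: 12 + 2 = 14.
A5 applies: 14 + 2 = 16.
Final offense level: 16.
Level 16 falls in the 15-16 band.
Fine table: Level 15-16 → Ⱡ120,000–Ⱡ162,000.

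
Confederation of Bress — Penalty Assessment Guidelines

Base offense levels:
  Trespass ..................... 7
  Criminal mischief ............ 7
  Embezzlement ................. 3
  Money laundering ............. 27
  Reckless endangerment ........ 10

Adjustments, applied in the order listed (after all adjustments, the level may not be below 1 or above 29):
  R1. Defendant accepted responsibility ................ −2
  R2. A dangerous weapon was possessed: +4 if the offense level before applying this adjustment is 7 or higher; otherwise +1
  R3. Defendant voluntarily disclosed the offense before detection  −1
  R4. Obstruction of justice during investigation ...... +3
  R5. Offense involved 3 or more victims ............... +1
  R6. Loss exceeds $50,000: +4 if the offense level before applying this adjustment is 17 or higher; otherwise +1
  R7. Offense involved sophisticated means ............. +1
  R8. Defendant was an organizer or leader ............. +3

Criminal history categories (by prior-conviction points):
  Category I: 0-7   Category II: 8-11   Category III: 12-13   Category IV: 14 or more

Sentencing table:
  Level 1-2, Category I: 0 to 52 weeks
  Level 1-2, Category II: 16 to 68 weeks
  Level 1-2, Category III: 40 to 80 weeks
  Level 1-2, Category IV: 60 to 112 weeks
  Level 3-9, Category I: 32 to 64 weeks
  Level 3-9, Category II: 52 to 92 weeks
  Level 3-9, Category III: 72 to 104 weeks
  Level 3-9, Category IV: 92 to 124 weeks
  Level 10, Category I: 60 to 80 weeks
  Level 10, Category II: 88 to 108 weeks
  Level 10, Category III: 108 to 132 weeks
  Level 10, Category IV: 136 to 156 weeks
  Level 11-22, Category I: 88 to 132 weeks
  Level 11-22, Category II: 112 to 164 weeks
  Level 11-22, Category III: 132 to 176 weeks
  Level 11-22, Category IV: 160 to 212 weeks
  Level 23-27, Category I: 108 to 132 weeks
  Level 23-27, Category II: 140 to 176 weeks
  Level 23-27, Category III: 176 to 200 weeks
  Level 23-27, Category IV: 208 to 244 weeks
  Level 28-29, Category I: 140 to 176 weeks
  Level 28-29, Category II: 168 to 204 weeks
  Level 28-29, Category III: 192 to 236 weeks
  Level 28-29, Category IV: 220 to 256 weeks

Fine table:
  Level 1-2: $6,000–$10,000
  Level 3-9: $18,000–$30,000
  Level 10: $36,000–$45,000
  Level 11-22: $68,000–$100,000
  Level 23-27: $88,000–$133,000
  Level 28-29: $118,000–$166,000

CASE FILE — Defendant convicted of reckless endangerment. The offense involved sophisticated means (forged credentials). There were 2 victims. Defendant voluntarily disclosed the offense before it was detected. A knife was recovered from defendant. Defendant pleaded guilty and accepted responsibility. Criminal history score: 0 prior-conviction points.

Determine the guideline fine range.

$68,000–$100,000

Base offense level for reckless endangerment: 10.
R1 applies: 10 − 2 = 8.
R2 applies (level before this adjustment is 8 ≥ 7, so +4): 8 + 4 = 12.
R3 applies: 12 − 1 = 11.
R4 does not apply.
R7 applies: 11 + 1 = 12.
Final offense level: 12.
Level 12 falls in the 11-22 band.
Fine table: Level 11-22 → $68,000–$100,000.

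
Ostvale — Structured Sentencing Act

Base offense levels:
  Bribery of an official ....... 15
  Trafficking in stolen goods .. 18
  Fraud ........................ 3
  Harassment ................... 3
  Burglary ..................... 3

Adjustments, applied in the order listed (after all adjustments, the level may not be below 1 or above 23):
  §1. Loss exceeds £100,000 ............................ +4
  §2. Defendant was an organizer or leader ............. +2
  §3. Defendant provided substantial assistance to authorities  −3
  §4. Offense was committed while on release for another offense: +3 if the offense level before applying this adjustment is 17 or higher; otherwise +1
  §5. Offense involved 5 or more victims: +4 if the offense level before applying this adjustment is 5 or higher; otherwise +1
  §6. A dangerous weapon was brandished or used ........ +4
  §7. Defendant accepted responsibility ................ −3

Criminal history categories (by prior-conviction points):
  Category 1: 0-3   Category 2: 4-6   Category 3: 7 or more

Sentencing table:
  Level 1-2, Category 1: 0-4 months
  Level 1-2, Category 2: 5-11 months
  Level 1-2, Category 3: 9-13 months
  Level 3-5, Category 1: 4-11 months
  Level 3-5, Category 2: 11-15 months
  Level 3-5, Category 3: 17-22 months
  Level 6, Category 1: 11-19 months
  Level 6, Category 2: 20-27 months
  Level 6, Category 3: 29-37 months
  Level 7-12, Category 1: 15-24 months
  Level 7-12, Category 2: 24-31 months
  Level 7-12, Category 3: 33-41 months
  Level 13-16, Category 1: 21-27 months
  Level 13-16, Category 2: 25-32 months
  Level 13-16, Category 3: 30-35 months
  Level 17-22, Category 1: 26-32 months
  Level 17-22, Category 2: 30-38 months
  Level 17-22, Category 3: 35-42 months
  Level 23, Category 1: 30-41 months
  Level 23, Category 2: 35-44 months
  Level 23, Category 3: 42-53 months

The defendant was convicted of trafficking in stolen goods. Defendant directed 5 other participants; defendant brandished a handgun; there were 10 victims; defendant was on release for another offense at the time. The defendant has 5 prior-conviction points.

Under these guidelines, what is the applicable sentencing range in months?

Base offense level for trafficking in stolen goods: 18.
§2 applies: 18 + 2 = 20.
§4 applies (level before this adjustment is 20 ≥ 17, so +3): 20 + 3 = 23.
§5 applies (level before this adjustment is 23 ≥ 5, so +4): 23 + 4 = 27.
§6 applies: 27 + 4 = 31.
Level 31 exceeds the maximum of 23; capped at 23.
Final offense level: 23.
Criminal history: 5 prior points → Category 2 (4-6).
Level 23 falls in the 23 band.
Grid: Level 23 × Category 2 = 35-44 months.

35-44 months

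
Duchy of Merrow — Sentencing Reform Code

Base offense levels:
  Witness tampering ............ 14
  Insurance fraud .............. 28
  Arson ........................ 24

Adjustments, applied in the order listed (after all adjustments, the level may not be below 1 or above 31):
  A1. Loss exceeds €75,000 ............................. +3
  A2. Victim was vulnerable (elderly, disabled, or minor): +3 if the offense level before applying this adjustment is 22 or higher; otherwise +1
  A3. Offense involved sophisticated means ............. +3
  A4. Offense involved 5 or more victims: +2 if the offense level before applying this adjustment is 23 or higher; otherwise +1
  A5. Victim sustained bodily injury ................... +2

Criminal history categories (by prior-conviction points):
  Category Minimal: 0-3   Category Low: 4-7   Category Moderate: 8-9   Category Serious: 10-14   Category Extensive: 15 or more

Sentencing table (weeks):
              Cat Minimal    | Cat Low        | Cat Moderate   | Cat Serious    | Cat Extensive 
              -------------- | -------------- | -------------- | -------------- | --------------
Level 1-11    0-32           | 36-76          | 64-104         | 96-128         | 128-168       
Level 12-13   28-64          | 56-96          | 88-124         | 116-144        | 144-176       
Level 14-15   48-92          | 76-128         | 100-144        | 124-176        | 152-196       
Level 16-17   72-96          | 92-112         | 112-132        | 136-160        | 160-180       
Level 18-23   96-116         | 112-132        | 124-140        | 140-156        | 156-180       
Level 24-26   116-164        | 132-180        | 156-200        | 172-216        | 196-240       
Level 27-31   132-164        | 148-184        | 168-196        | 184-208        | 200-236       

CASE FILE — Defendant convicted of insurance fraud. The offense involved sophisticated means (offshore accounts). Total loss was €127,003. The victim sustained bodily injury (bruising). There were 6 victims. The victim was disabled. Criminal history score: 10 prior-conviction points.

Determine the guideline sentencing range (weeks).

Base offense level for insurance fraud: 28.
A1 applies: 28 + 3 = 31.
A2 applies (level before this adjustment is 31 ≥ 22, so +3): 31 + 3 = 34.
A3 applies: 34 + 3 = 37.
A4 applies (level before this adjustment is 37 ≥ 23, so +2): 37 + 2 = 39.
A5 applies: 39 + 2 = 41.
Level 41 exceeds the maximum of 31; capped at 31.
Final offense level: 31.
Criminal history: 10 prior points → Category Serious (10-14).
Level 31 falls in the 27-31 band.
Grid: Level 27-31 × Category Serious = 184-208 weeks.

184-208 weeks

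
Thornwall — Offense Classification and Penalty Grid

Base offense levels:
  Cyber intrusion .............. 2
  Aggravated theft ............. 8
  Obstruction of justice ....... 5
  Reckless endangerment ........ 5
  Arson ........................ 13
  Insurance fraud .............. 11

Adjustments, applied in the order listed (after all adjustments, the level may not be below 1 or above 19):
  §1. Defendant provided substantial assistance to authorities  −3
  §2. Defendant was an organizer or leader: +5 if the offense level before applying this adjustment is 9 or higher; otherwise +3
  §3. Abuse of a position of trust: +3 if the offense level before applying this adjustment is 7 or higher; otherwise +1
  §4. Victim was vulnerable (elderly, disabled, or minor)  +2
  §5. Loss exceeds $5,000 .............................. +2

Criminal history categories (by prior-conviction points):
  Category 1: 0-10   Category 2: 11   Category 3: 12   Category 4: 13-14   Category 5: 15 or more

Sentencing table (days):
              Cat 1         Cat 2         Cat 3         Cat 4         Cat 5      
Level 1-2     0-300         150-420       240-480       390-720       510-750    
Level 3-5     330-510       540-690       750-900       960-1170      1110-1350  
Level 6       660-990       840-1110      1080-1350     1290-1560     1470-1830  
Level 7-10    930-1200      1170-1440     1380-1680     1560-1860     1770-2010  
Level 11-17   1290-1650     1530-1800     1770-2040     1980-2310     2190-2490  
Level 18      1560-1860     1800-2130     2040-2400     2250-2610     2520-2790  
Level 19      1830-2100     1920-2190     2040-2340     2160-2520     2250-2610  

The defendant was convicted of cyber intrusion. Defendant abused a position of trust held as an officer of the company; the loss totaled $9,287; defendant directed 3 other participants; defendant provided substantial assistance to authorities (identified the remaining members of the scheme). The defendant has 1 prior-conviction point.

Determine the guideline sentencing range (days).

Base offense level for cyber intrusion: 2.
§1 applies: 2 − 3 = -1.
§2 applies (level before this adjustment is -1 < 9, so +3): -1 + 3 = 2.
§3 applies (level before this adjustment is 2 < 7, so +1): 2 + 1 = 3.
§4 does not apply.
§5 applies: 3 + 2 = 5.
Final offense level: 5.
Criminal history: 1 prior point → Category 1 (0-10).
Level 5 falls in the 3-5 band.
Grid: Level 3-5 × Category 1 = 330-510 days.

330-510 days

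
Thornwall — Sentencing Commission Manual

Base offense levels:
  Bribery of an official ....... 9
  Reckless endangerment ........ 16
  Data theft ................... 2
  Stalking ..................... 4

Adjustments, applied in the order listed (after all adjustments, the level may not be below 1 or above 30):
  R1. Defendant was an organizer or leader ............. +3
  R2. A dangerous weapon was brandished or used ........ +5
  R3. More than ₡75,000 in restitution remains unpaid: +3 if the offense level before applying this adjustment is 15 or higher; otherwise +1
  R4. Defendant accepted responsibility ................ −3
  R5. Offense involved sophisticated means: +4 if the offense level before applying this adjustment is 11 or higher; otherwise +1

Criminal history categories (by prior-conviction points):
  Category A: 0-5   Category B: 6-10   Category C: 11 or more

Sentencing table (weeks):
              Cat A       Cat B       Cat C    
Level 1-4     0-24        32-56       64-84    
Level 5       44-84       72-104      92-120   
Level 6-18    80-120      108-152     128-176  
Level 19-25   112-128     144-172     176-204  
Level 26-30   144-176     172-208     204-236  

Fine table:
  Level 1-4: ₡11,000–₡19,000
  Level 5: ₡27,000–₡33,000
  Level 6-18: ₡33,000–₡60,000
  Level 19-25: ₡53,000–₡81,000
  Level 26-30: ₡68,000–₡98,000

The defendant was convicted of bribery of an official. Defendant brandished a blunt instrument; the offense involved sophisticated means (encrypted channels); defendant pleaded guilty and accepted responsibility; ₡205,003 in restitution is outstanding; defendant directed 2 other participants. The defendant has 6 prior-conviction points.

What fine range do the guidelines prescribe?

Base offense level for bribery of an official: 9.
R1 applies: 9 + 3 = 12.
R2 applies: 12 + 5 = 17.
R3 applies (level before this adjustment is 17 ≥ 15, so +3): 17 + 3 = 20.
R4 applies: 20 − 3 = 17.
R5 applies (level before this adjustment is 17 ≥ 11, so +4): 17 + 4 = 21.
Final offense level: 21.
Level 21 falls in the 19-25 band.
Fine table: Level 19-25 → ₡53,000–₡81,000.

₡53,000–₡81,000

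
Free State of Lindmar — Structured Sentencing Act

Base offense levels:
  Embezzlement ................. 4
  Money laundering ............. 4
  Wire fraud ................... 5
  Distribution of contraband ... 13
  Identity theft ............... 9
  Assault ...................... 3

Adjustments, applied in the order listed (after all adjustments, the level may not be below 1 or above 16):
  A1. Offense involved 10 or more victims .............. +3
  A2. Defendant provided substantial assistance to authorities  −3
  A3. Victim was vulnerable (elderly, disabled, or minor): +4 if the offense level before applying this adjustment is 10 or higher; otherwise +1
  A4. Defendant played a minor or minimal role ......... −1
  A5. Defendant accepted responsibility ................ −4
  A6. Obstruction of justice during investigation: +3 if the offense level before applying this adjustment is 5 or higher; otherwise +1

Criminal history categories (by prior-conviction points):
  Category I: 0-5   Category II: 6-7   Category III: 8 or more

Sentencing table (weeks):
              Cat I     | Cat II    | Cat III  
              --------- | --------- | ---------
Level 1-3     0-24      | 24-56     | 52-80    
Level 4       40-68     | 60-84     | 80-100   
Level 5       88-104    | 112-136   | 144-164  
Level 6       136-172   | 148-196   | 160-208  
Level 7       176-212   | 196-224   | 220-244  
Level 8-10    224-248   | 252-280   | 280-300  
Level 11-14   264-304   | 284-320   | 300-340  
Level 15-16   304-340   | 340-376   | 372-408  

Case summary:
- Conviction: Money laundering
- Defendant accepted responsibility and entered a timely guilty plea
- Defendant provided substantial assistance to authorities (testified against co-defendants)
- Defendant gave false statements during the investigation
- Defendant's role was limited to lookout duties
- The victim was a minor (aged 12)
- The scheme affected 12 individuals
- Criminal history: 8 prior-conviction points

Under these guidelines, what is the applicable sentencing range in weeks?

Base offense level for money laundering: 4.
A1 applies: 4 + 3 = 7.
A2 applies: 7 − 3 = 4.
A3 applies (level before this adjustment is 4 < 10, so +1): 4 + 1 = 5.
A4 applies: 5 − 1 = 4.
A5 applies: 4 − 4 = 0.
A6 applies (level before this adjustment is 0 < 5, so +1): 0 + 1 = 1.
Final offense level: 1.
Criminal history: 8 prior points → Category III (8+).
Level 1 falls in the 1-3 band.
Grid: Level 1-3 × Category III = 52-80 weeks.

52-80 weeks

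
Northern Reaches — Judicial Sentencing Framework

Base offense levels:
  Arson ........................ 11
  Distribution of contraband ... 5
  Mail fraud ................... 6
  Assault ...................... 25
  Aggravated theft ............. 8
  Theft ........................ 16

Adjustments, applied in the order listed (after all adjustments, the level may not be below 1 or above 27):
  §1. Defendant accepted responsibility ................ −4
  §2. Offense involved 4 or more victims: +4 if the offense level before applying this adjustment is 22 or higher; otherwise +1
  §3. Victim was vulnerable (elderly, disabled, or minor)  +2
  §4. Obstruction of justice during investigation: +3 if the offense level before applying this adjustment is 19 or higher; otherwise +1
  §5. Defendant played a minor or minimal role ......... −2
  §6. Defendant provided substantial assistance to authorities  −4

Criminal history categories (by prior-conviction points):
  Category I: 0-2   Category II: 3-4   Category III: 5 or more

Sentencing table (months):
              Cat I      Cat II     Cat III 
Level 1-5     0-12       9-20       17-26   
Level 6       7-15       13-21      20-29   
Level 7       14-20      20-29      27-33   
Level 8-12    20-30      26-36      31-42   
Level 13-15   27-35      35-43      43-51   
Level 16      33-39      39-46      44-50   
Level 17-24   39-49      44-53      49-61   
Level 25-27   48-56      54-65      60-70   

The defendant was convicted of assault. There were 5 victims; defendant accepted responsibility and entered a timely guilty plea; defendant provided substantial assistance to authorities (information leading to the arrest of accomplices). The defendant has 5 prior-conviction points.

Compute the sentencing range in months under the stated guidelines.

49-61 months

Base offense level for assault: 25.
§1 applies: 25 − 4 = 21.
§2 applies (level before this adjustment is 21 < 22, so +1): 21 + 1 = 22.
§3 does not apply.
§4 does not apply.
§6 applies: 22 − 4 = 18.
Final offense level: 18.
Criminal history: 5 prior points → Category III (5+).
Level 18 falls in the 17-24 band.
Grid: Level 17-24 × Category III = 49-61 months.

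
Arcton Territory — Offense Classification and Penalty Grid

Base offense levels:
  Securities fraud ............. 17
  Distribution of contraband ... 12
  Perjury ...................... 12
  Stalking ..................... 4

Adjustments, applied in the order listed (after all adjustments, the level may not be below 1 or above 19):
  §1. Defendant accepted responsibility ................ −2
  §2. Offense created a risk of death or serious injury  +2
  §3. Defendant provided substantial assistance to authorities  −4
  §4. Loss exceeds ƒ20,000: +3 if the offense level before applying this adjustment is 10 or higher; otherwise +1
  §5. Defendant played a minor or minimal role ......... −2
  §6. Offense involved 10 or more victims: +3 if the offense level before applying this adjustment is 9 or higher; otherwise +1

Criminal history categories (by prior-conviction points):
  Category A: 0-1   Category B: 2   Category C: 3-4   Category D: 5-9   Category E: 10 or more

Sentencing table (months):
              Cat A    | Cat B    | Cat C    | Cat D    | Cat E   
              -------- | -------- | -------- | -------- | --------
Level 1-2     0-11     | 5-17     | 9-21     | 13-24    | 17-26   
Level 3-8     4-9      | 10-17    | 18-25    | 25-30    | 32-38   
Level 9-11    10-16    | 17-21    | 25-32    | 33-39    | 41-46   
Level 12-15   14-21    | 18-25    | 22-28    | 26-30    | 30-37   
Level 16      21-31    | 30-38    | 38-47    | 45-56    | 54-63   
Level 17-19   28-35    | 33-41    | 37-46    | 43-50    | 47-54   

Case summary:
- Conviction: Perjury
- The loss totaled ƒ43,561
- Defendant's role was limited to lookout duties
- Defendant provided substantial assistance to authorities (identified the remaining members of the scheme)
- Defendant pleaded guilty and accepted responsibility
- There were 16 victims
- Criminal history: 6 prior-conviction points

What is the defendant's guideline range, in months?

25-30 months

Base offense level for perjury: 12.
§1 applies: 12 − 2 = 10.
§3 applies: 10 − 4 = 6.
§4 applies (level before this adjustment is 6 < 10, so +1): 6 + 1 = 7.
§5 applies: 7 − 2 = 5.
§6 applies (level before this adjustment is 5 < 9, so +1): 5 + 1 = 6.
Final offense level: 6.
Criminal history: 6 prior points → Category D (5-9).
Level 6 falls in the 3-8 band.
Grid: Level 3-8 × Category D = 25-30 months.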